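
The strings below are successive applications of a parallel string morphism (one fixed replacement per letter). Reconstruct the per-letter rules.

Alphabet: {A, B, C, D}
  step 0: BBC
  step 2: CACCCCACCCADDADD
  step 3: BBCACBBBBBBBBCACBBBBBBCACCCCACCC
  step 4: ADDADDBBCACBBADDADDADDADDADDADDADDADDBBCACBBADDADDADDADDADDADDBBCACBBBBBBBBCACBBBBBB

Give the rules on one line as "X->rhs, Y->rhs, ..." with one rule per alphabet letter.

A->CAC, B->ADD, C->BB, D->C

  step 3 ⇒ step 4: BBCACBBBBBBBBCACBBBBBBCACCCCACCC ⇒ ADD·ADD·BB·CAC·BB·ADD·ADD·ADD·ADD·ADD·ADD·ADD·ADD·BB·CAC·BB·ADD·ADD·ADD·ADD·ADD·ADD·BB·CAC·BB·BB·BB·BB·CAC·BB·BB·BB
    A ↦ CAC
    B ↦ ADD
    C ↦ BB
  step 2 ⇒ step 3: CACCCCACCCADDADD ⇒ BB·CAC·BB·BB·BB·BB·CAC·BB·BB·BB·CAC·C·C·CAC·C·C
    D ↦ C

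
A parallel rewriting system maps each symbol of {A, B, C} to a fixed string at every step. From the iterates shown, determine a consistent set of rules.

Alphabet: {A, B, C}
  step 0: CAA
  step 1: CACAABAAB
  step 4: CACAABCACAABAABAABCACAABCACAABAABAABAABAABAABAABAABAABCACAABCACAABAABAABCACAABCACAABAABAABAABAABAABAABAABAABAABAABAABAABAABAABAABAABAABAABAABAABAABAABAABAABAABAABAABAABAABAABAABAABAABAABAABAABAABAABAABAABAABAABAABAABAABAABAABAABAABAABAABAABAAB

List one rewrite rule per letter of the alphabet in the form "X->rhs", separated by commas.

A->AAB, B->AAB, C->CAC

  step 0 ⇒ step 1: CAA ⇒ CAC·AAB·AAB
    A ↦ AAB
    C ↦ CAC
    B ↦ AAB  (constrained at step 1)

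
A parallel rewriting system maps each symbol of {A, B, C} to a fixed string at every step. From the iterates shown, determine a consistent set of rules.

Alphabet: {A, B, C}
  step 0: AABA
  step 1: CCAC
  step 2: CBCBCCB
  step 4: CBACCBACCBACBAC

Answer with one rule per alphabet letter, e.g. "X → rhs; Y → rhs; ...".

  step 1 ⇒ step 2: CCAC ⇒ CB·CB·C·CB
    A ↦ C
    C ↦ CB
  step 0 ⇒ step 1: AABA ⇒ C·C·A·C
    B ↦ A

A->C, B->A, C->CB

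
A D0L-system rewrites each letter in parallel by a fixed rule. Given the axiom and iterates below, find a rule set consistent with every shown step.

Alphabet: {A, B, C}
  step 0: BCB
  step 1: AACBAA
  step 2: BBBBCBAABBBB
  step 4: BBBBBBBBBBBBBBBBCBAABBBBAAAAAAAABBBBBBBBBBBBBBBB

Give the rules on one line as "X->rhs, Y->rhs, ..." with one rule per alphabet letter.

  step 1 ⇒ step 2: AACBAA ⇒ BB·BB·CB·AA·BB·BB
    A ↦ BB
    B ↦ AA
    C ↦ CB

A->BB, B->AA, C->CB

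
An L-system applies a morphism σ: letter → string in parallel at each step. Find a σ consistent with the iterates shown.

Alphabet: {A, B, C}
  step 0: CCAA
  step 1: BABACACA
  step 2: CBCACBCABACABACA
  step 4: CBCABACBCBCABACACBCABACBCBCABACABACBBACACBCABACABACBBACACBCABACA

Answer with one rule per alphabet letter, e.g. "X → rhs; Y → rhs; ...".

A->CA, B->CB, C->BA

  step 1 ⇒ step 2: BABACACA ⇒ CB·CA·CB·CA·BA·CA·BA·CA
    A ↦ CA
    B ↦ CB
    C ↦ BA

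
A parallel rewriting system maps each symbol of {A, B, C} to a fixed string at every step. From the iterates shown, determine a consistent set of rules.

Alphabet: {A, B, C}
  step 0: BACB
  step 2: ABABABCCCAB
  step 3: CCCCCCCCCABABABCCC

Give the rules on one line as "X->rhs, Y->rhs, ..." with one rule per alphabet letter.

A->CC, B->C, C->AB

  step 2 ⇒ step 3: ABABABCCCAB ⇒ CC·C·CC·C·CC·C·AB·AB·AB·CC·C
    A ↦ CC
    B ↦ C
    C ↦ AB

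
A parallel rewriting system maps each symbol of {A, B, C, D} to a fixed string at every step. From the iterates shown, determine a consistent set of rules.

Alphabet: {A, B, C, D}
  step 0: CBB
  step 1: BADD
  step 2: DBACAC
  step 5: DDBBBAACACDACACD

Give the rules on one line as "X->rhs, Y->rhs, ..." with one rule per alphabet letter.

  step 1 ⇒ step 2: BADD ⇒ D·B·AC·AC
    A ↦ B
    B ↦ D
    D ↦ AC
  step 0 ⇒ step 1: CBB ⇒ BA·D·D
    C ↦ BA

A->B, B->D, C->BA, D->AC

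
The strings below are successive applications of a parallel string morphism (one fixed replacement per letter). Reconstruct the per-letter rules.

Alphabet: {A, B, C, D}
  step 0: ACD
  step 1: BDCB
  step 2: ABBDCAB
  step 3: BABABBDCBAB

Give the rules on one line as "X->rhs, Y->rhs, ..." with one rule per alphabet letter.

  step 2 ⇒ step 3: ABBDCAB ⇒ B·AB·AB·B·DC·B·AB
    A ↦ B
    B ↦ AB
    C ↦ DC
    D ↦ B

A->B, B->AB, C->DC, D->B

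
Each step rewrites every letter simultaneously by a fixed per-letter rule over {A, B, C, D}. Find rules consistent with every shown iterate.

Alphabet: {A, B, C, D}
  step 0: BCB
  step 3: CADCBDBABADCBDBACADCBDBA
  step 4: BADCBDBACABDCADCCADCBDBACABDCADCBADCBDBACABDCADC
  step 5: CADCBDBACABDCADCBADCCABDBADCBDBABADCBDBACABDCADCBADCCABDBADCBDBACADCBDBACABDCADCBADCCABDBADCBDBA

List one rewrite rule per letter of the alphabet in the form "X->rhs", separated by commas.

  step 4 ⇒ step 5: BADCBDBACABDCADCCADCBDBACABDCADCBADCBDBACABDCADC ⇒ CA·DC·BD·BA·CA·BD·CA·DC·BA·DC·CA·BD·BA·DC·BD·BA·BA·DC·BD·BA·CA·BD·CA·DC·BA·DC·CA·BD·BA·DC·BD·BA·CA·DC·BD·BA·CA·BD·CA·DC·BA·DC·CA·BD·BA·DC·BD·BA
    A ↦ DC
    B ↦ CA
    C ↦ BA
    D ↦ BD

A->DC, B->CA, C->BA, D->BD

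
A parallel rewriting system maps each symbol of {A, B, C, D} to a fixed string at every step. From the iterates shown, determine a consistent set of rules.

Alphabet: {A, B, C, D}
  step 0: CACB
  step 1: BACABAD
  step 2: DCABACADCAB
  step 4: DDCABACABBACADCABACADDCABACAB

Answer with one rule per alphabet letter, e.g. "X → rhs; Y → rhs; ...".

A->CA, B->D, C->BA, D->B

  step 1 ⇒ step 2: BACABAD ⇒ D·CA·BA·CA·D·CA·B
    A ↦ CA
    B ↦ D
    C ↦ BA
    D ↦ B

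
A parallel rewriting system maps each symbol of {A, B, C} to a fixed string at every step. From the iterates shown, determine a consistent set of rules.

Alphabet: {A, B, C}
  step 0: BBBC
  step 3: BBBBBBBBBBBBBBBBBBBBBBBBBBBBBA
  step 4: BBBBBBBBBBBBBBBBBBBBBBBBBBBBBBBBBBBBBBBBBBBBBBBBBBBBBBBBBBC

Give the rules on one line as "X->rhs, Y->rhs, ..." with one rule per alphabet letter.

  step 3 ⇒ step 4: BBBBBBBBBBBBBBBBBBBBBBBBBBBBBA ⇒ BB·BB·BB·BB·BB·BB·BB·BB·BB·BB·BB·BB·BB·BB·BB·BB·BB·BB·BB·BB·BB·BB·BB·BB·BB·BB·BB·BB·BB·C
    A ↦ C
    B ↦ BB
    C ↦ BA  (constrained at step 0)

A->C, B->BB, C->BA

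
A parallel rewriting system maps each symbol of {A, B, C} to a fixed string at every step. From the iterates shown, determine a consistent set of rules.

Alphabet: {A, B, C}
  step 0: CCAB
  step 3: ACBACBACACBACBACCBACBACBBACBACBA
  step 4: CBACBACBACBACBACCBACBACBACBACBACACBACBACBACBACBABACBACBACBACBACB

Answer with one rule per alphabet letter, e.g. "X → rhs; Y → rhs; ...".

  step 3 ⇒ step 4: ACBACBACACBACBACCBACBACBBACBACBA ⇒ CB·AC·BA·CB·AC·BA·CB·AC·CB·AC·BA·CB·AC·BA·CB·AC·AC·BA·CB·AC·BA·CB·AC·BA·BA·CB·AC·BA·CB·AC·BA·CB
    A ↦ CB
    B ↦ BA
    C ↦ AC

A->CB, B->BA, C->AC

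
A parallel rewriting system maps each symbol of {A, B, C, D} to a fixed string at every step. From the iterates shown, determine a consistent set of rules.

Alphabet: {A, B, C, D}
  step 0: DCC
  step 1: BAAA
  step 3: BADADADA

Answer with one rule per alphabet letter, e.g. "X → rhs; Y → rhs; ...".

  step 0 ⇒ step 1: DCC ⇒ BA·A·A
    C ↦ A
    D ↦ BA
    A ↦ BC  (constrained at step 1)
    B ↦ D  (constrained at step 1)

A->BC, B->D, C->A, D->BA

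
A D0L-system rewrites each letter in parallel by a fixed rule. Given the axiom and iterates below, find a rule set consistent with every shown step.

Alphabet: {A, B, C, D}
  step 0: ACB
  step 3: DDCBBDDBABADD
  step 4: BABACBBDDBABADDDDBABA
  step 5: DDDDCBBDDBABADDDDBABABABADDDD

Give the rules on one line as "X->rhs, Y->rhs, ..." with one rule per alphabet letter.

A->D, B->D, C->CBB, D->BA

  step 4 ⇒ step 5: BABACBBDDBABADDDDBABA ⇒ D·D·D·D·CBB·D·D·BA·BA·D·D·D·D·BA·BA·BA·BA·D·D·D·D
    A ↦ D
    B ↦ D
    C ↦ CBB
    D ↦ BA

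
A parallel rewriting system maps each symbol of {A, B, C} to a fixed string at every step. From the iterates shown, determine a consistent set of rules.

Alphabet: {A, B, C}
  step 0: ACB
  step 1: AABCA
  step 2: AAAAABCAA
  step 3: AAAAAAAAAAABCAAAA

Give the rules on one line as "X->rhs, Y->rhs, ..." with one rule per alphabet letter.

A->AA, B->A, C->BC

  step 2 ⇒ step 3: AAAAABCAA ⇒ AA·AA·AA·AA·AA·A·BC·AA·AA
    A ↦ AA
    B ↦ A
    C ↦ BC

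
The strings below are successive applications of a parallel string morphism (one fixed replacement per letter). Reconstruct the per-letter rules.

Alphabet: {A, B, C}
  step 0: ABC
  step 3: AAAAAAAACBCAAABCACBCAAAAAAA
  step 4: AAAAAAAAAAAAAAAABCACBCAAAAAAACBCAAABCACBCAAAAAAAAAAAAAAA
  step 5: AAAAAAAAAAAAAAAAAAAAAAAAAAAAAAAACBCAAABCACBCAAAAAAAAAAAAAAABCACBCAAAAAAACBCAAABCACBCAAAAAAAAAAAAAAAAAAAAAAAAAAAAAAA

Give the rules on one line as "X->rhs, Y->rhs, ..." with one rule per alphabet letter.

A->AA, B->C, C->BCA

  step 4 ⇒ step 5: AAAAAAAAAAAAAAAABCACBCAAAAAAACBCAAABCACBCAAAAAAAAAAAAAAA ⇒ AA·AA·AA·AA·AA·AA·AA·AA·AA·AA·AA·AA·AA·AA·AA·AA·C·BCA·AA·BCA·C·BCA·AA·AA·AA·AA·AA·AA·AA·BCA·C·BCA·AA·AA·AA·C·BCA·AA·BCA·C·BCA·AA·AA·AA·AA·AA·AA·AA·AA·AA·AA·AA·AA·AA·AA·AA
    A ↦ AA
    B ↦ C
    C ↦ BCA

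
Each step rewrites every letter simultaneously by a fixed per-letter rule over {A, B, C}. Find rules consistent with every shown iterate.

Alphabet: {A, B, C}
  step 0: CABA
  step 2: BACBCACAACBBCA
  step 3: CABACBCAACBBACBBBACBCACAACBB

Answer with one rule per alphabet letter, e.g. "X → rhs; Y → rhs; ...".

  step 2 ⇒ step 3: BACBCACAACBBCA ⇒ CA·B·ACB·CA·ACB·B·ACB·B·B·ACB·CA·CA·ACB·B
    A ↦ B
    B ↦ CA
    C ↦ ACB

A->B, B->CA, C->ACB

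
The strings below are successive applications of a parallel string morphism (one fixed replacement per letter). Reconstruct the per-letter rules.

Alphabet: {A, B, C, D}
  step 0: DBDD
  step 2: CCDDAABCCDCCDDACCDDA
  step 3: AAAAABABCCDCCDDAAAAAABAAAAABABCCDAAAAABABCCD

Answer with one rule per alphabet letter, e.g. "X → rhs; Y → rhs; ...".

  step 2 ⇒ step 3: CCDDAABCCDCCDDACCDDA ⇒ AA·AA·AB·AB·CCD·CCD·DA·AA·AA·AB·AA·AA·AB·AB·CCD·AA·AA·AB·AB·CCD
    A ↦ CCD
    B ↦ DA
    C ↦ AA
    D ↦ AB

A->CCD, B->DA, C->AA, D->AB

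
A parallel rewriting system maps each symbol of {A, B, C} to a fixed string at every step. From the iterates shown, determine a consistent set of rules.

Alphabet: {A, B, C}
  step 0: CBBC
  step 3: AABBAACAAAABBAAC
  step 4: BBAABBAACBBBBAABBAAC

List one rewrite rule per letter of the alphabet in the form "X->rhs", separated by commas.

  step 3 ⇒ step 4: AABBAACAAAABBAAC ⇒ B·B·A·A·B·B·AAC·B·B·B·B·A·A·B·B·AAC
    A ↦ B
    B ↦ A
    C ↦ AAC

A->B, B->A, C->AAC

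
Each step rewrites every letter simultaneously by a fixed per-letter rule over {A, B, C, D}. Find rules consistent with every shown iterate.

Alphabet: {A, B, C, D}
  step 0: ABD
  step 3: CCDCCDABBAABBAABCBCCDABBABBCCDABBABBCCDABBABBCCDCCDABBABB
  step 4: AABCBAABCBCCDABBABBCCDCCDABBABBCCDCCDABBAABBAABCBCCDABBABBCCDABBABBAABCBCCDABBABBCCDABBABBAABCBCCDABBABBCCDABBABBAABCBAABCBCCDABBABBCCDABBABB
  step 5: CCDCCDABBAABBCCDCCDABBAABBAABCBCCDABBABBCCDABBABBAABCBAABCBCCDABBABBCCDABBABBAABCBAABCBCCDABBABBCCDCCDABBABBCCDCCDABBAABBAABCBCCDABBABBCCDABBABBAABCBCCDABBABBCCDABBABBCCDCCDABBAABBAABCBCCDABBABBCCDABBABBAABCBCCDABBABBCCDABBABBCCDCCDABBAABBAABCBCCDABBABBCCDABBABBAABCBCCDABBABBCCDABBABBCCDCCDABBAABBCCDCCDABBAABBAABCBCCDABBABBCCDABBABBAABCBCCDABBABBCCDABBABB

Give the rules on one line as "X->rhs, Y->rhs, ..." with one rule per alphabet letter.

A->CCD, B->ABB, C->A, D->BCB

  step 4 ⇒ step 5: AABCBAABCBCCDABBABBCCDCCDABBABBCCDCCDABBAABBAABCBCCDABBABBCCDABBABBAABCBCCDABBABBCCDABBABBAABCBCCDABBABBCCDABBABBAABCBAABCBCCDABBABBCCDABBABB ⇒ CCD·CCD·ABB·A·ABB·CCD·CCD·ABB·A·ABB·A·A·BCB·CCD·ABB·ABB·CCD·ABB·ABB·A·A·BCB·A·A·BCB·CCD·ABB·ABB·CCD·ABB·ABB·A·A·BCB·A·A·BCB·CCD·ABB·ABB·CCD·CCD·ABB·ABB·CCD·CCD·ABB·A·ABB·A·A·BCB·CCD·ABB·ABB·CCD·ABB·ABB·A·A·BCB·CCD·ABB·ABB·CCD·ABB·ABB·CCD·CCD·ABB·A·ABB·A·A·BCB·CCD·ABB·ABB·CCD·ABB·ABB·A·A·BCB·CCD·ABB·ABB·CCD·ABB·ABB·CCD·CCD·ABB·A·ABB·A·A·BCB·CCD·ABB·ABB·CCD·ABB·ABB·A·A·BCB·CCD·ABB·ABB·CCD·ABB·ABB·CCD·CCD·ABB·A·ABB·CCD·CCD·ABB·A·ABB·A·A·BCB·CCD·ABB·ABB·CCD·ABB·ABB·A·A·BCB·CCD·ABB·ABB·CCD·ABB·ABB
    A ↦ CCD
    B ↦ ABB
    C ↦ A
    D ↦ BCB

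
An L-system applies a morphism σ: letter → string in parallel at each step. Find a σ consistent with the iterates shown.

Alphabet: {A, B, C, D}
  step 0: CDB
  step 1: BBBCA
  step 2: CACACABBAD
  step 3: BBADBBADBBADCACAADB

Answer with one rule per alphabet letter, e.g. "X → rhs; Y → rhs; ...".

A->AD, B->CA, C->BB, D->B

  step 2 ⇒ step 3: CACACABBAD ⇒ BB·AD·BB·AD·BB·AD·CA·CA·AD·B
    A ↦ AD
    B ↦ CA
    C ↦ BB
    D ↦ B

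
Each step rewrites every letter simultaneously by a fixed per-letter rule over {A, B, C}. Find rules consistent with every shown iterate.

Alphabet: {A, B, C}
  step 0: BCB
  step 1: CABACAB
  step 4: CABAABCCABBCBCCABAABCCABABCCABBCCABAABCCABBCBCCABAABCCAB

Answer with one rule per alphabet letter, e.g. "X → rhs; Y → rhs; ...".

A->BC, B->CAB, C->A

  step 0 ⇒ step 1: BCB ⇒ CAB·A·CAB
    B ↦ CAB
    C ↦ A
    A ↦ BC  (constrained at step 1)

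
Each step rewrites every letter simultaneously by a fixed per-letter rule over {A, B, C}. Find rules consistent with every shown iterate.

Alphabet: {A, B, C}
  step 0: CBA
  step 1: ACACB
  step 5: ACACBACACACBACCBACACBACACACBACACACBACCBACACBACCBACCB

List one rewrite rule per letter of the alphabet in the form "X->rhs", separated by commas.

A->CB, B->A, C->AC

  step 0 ⇒ step 1: CBA ⇒ AC·A·CB
    A ↦ CB
    B ↦ A
    C ↦ AC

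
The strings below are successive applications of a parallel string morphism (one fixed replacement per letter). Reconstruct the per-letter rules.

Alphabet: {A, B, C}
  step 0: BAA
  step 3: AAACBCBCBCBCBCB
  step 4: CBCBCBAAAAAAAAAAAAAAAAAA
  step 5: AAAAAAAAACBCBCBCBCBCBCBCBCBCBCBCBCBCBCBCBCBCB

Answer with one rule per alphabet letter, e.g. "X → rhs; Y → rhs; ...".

  step 4 ⇒ step 5: CBCBCBAAAAAAAAAAAAAAAAAA ⇒ AA·A·AA·A·AA·A·CB·CB·CB·CB·CB·CB·CB·CB·CB·CB·CB·CB·CB·CB·CB·CB·CB·CB
    A ↦ CB
    B ↦ A
    C ↦ AA

A->CB, B->A, C->AA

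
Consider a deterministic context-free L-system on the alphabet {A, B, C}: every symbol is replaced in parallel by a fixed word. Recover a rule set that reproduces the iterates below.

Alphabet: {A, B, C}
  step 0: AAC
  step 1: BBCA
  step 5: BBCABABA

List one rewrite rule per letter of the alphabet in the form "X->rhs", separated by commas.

A->B, B->A, C->CA

  step 0 ⇒ step 1: AAC ⇒ B·B·CA
    A ↦ B
    C ↦ CA
    B ↦ A  (constrained at step 1)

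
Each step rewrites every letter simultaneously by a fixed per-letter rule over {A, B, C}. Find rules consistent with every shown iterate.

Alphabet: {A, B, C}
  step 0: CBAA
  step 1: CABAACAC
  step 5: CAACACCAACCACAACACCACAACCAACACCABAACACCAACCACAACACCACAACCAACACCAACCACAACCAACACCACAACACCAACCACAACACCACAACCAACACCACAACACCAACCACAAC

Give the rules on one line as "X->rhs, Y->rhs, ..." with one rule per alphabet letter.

A->AC, B->BA, C->CA

  step 0 ⇒ step 1: CBAA ⇒ CA·BA·AC·AC
    A ↦ AC
    B ↦ BA
    C ↦ CA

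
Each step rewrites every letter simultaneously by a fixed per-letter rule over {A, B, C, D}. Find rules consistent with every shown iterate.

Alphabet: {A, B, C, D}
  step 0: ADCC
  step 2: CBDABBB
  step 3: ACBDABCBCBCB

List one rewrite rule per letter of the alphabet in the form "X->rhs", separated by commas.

A->B, B->CB, C->A, D->DA

  step 2 ⇒ step 3: CBDABBB ⇒ A·CB·DA·B·CB·CB·CB
    A ↦ B
    B ↦ CB
    C ↦ A
    D ↦ DA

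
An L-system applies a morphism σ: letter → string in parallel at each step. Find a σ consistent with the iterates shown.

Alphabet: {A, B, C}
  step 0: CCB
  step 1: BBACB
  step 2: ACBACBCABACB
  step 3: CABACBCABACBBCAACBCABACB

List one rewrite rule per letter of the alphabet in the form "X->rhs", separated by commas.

A->CA, B->ACB, C->B

  step 2 ⇒ step 3: ACBACBCABACB ⇒ CA·B·ACB·CA·B·ACB·B·CA·ACB·CA·B·ACB
    A ↦ CA
    B ↦ ACB
    C ↦ B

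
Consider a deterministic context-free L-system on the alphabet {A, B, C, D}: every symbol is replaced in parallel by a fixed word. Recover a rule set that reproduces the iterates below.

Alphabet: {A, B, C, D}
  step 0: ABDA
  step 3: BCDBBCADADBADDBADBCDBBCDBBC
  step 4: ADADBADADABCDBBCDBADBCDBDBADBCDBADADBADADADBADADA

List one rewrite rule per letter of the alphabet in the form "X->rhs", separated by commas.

  step 3 ⇒ step 4: BCDBBCADADBADDBADBCDBBCDBBC ⇒ AD·A·DB·AD·AD·A·BC·DB·BC·DB·AD·BC·DB·DB·AD·BC·DB·AD·A·DB·AD·AD·A·DB·AD·AD·A
    A ↦ BC
    B ↦ AD
    C ↦ A
    D ↦ DB

A->BC, B->AD, C->A, D->DB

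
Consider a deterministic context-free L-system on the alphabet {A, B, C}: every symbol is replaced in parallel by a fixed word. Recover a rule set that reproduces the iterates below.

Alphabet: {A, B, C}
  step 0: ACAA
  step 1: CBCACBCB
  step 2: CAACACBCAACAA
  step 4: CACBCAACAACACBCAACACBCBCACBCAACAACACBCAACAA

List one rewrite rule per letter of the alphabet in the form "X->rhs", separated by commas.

  step 1 ⇒ step 2: CBCACBCB ⇒ CA·A·CA·CB·CA·A·CA·A
    A ↦ CB
    B ↦ A
    C ↦ CA

A->CB, B->A, C->CA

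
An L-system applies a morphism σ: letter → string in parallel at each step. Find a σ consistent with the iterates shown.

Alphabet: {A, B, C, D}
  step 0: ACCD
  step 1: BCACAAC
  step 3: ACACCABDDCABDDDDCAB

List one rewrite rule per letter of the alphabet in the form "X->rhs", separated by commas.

  step 0 ⇒ step 1: ACCD ⇒ B·CA·CA·AC
    A ↦ B
    C ↦ CA
    D ↦ AC
    B ↦ DD  (constrained at step 1)

A->B, B->DD, C->CA, D->AC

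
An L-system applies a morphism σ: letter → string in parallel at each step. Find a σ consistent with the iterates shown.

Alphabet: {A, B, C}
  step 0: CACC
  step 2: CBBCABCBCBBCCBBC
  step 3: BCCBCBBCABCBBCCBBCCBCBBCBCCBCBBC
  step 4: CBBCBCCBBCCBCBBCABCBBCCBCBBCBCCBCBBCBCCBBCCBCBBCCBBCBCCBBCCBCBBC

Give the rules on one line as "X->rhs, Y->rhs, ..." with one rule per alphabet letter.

  step 3 ⇒ step 4: BCCBCBBCABCBBCCBBCCBCBBCBCCBCBBC ⇒ CB·BC·BC·CB·BC·CB·CB·BC·AB·CB·BC·CB·CB·BC·BC·CB·CB·BC·BC·CB·BC·CB·CB·BC·CB·BC·BC·CB·BC·CB·CB·BC
    A ↦ AB
    B ↦ CB
    C ↦ BC

A->AB, B->CB, C->BC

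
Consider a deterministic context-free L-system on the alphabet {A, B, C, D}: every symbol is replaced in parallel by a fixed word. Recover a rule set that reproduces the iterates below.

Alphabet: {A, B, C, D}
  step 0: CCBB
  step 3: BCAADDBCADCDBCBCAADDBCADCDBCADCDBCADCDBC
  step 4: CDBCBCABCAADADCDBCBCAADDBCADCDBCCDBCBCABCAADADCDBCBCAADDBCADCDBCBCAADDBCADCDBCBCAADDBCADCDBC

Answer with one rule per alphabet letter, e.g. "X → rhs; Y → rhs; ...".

A->BCA, B->C, C->DBC, D->AD

  step 3 ⇒ step 4: BCAADDBCADCDBCBCAADDBCADCDBCADCDBCADCDBC ⇒ C·DBC·BCA·BCA·AD·AD·C·DBC·BCA·AD·DBC·AD·C·DBC·C·DBC·BCA·BCA·AD·AD·C·DBC·BCA·AD·DBC·AD·C·DBC·BCA·AD·DBC·AD·C·DBC·BCA·AD·DBC·AD·C·DBC
    A ↦ BCA
    B ↦ C
    C ↦ DBC
    D ↦ AD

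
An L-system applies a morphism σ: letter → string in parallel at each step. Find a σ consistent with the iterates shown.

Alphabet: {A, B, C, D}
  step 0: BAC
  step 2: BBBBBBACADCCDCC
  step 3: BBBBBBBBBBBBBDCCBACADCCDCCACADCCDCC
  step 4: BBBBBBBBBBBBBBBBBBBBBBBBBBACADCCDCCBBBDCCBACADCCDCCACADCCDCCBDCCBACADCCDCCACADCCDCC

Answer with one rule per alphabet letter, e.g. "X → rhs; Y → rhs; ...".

  step 3 ⇒ step 4: BBBBBBBBBBBBBDCCBACADCCDCCACADCCDCC ⇒ BB·BB·BB·BB·BB·BB·BB·BB·BB·BB·BB·BB·BB·ACA·DCC·DCC·BB·B·DCC·B·ACA·DCC·DCC·ACA·DCC·DCC·B·DCC·B·ACA·DCC·DCC·ACA·DCC·DCC
    A ↦ B
    B ↦ BB
    C ↦ DCC
    D ↦ ACA

A->B, B->BB, C->DCC, D->ACA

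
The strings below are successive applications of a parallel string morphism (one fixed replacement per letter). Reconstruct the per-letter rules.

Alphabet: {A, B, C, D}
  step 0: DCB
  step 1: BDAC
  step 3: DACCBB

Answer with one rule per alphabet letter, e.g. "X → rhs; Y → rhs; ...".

  step 0 ⇒ step 1: DCB ⇒ B·DA·C
    B ↦ C
    C ↦ DA
    D ↦ B
    A ↦ B  (constrained at step 1)

A->B, B->C, C->DA, D->B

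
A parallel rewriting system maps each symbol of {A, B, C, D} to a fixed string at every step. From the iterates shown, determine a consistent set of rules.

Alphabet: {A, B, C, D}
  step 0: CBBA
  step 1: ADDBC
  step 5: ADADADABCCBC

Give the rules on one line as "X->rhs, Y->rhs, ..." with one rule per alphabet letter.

  step 0 ⇒ step 1: CBBA ⇒ A·D·D·BC
    A ↦ BC
    B ↦ D
    C ↦ A
    D ↦ C  (constrained at step 1)

A->BC, B->D, C->A, D->C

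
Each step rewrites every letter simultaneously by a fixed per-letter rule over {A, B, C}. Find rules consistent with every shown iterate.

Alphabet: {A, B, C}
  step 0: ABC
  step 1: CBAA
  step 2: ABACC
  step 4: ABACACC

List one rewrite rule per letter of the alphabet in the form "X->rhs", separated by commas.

  step 1 ⇒ step 2: CBAA ⇒ A·BA·C·C
    A ↦ C
    B ↦ BA
    C ↦ A

A->C, B->BA, C->A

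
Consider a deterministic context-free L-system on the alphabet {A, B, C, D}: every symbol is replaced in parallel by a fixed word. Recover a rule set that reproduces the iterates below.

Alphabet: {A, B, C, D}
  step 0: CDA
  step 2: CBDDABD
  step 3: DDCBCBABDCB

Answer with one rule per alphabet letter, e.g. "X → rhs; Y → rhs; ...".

  step 2 ⇒ step 3: CBDDABD ⇒ D·D·CB·CB·AB·D·CB
    A ↦ AB
    B ↦ D
    C ↦ D
    D ↦ CB

A->AB, B->D, C->D, D->CB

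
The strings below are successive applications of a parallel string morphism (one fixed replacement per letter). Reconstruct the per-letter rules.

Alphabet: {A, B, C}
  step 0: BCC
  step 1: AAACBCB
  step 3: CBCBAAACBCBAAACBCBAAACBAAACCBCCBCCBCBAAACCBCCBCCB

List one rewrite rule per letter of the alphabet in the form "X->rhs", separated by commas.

A->CCB, B->AAA, C->CB

  step 0 ⇒ step 1: BCC ⇒ AAA·CB·CB
    B ↦ AAA
    C ↦ CB
    A ↦ CCB  (constrained at step 1)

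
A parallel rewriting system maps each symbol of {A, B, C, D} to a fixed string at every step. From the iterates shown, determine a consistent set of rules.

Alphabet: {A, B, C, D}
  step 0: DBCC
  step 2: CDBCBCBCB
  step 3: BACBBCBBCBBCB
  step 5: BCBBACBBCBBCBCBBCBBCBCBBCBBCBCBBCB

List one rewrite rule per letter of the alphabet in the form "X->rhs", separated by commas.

  step 2 ⇒ step 3: CDBCBCBCB ⇒ B·A·CB·B·CB·B·CB·B·CB
    B ↦ CB
    C ↦ B
    D ↦ A
    A ↦ CD  (constrained at step 3)

A->CD, B->CB, C->B, D->A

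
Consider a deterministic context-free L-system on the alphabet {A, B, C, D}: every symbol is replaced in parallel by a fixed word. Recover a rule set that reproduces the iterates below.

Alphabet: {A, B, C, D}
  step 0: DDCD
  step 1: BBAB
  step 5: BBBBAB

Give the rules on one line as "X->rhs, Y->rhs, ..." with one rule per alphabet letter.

A->DC, B->D, C->A, D->B

  step 0 ⇒ step 1: DDCD ⇒ B·B·A·B
    C ↦ A
    D ↦ B
    A ↦ DC  (constrained at step 1)
    B ↦ D  (constrained at step 1)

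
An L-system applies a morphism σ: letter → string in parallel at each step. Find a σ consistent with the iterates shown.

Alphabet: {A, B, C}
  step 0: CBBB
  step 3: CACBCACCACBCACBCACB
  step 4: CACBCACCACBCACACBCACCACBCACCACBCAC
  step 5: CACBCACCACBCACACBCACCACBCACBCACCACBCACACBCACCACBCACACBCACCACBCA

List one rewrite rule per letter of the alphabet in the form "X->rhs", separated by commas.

  step 4 ⇒ step 5: CACBCACCACBCACACBCACCACBCACCACBCAC ⇒ CA·CB·CA·C·CA·CB·CA·CA·CB·CA·C·CA·CB·CA·CB·CA·C·CA·CB·CA·CA·CB·CA·C·CA·CB·CA·CA·CB·CA·C·CA·CB·CA
    A ↦ CB
    B ↦ C
    C ↦ CA

A->CB, B->C, C->CA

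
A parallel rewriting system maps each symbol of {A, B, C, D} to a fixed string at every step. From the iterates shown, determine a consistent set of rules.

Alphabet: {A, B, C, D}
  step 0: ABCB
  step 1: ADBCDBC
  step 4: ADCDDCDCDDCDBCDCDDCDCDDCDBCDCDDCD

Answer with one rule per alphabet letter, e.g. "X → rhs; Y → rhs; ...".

  step 0 ⇒ step 1: ABCB ⇒ AD·BC·D·BC
    A ↦ AD
    B ↦ BC
    C ↦ D
    D ↦ CD  (constrained at step 1)

A->AD, B->BC, C->D, D->CD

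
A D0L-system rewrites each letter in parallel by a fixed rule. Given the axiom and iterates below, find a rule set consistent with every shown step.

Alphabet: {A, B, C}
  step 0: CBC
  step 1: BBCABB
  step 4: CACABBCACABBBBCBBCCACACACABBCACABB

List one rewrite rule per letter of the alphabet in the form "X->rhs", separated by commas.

A->C, B->CA, C->BB

  step 0 ⇒ step 1: CBC ⇒ BB·CA·BB
    B ↦ CA
    C ↦ BB
    A ↦ C  (constrained at step 1)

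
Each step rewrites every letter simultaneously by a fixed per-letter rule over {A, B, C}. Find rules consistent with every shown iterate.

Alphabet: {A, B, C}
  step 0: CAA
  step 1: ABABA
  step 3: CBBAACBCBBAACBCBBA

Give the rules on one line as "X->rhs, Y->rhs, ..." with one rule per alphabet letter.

  step 0 ⇒ step 1: CAA ⇒ A·BA·BA
    A ↦ BA
    C ↦ A
    B ↦ CB  (constrained at step 1)

A->BA, B->CB, C->A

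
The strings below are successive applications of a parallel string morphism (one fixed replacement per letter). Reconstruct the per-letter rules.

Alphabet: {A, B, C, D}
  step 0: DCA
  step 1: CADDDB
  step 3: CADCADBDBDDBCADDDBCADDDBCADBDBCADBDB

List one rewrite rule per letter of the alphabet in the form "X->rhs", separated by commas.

  step 0 ⇒ step 1: DCA ⇒ CAD·D·DB
    A ↦ DB
    C ↦ D
    D ↦ CAD
    B ↦ BDB  (constrained at step 1)

A->DB, B->BDB, C->D, D->CAD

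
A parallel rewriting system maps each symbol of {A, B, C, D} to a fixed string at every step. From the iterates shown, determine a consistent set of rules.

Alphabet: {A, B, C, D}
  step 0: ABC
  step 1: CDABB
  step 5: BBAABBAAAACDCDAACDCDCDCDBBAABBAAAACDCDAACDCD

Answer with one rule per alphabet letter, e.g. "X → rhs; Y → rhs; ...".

A->CD, B->A, C->BB, D->AA

  step 0 ⇒ step 1: ABC ⇒ CD·A·BB
    A ↦ CD
    B ↦ A
    C ↦ BB
    D ↦ AA  (constrained at step 1)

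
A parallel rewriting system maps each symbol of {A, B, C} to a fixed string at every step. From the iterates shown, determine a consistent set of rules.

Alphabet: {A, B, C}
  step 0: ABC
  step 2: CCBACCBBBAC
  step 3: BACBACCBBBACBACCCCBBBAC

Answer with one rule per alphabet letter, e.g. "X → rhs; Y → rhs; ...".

A->BB, B->C, C->BAC

  step 2 ⇒ step 3: CCBACCBBBAC ⇒ BAC·BAC·C·BB·BAC·BAC·C·C·C·BB·BAC
    A ↦ BB
    B ↦ C
    C ↦ BAC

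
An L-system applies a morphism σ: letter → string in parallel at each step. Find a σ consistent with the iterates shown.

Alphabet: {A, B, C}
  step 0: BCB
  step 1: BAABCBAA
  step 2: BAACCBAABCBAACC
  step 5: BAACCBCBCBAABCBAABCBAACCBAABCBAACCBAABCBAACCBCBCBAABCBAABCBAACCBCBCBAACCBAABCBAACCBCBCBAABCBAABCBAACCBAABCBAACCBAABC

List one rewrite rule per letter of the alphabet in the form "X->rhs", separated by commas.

  step 1 ⇒ step 2: BAABCBAA ⇒ BAA·C·C·BAA·BC·BAA·C·C
    A ↦ C
    B ↦ BAA
    C ↦ BC

A->C, B->BAA, C->BC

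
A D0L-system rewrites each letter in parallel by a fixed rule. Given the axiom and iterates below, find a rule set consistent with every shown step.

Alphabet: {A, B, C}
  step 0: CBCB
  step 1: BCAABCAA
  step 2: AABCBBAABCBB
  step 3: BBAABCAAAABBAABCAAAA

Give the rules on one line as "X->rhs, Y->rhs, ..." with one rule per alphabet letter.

A->B, B->AA, C->BC

  step 2 ⇒ step 3: AABCBBAABCBB ⇒ B·B·AA·BC·AA·AA·B·B·AA·BC·AA·AA
    A ↦ B
    B ↦ AA
    C ↦ BC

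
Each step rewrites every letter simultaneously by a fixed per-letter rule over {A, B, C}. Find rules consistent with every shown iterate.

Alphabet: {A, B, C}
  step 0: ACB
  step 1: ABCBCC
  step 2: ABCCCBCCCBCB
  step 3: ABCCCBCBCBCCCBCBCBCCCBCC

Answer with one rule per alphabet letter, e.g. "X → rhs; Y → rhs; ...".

  step 2 ⇒ step 3: ABCCCBCCCBCB ⇒ AB·CC·CB·CB·CB·CC·CB·CB·CB·CC·CB·CC
    A ↦ AB
    B ↦ CC
    C ↦ CB

A->AB, B->CC, C->CB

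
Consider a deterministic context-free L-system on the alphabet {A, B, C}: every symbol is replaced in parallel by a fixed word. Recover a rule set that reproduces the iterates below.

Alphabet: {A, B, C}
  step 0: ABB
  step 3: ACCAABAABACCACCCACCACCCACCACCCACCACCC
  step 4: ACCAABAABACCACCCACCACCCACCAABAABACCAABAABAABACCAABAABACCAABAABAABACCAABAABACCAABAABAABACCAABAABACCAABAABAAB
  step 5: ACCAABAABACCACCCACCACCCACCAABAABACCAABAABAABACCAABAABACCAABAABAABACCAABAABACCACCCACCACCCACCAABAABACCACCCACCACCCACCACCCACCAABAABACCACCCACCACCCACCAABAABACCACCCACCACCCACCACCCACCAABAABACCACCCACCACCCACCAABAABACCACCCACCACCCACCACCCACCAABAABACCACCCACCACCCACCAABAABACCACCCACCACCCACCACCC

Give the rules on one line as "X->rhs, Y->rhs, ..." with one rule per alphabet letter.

  step 4 ⇒ step 5: ACCAABAABACCACCCACCACCCACCAABAABACCAABAABAABACCAABAABACCAABAABAABACCAABAABACCAABAABAABACCAABAABACCAABAABAAB ⇒ ACC·AAB·AAB·ACC·ACC·C·ACC·ACC·C·ACC·AAB·AAB·ACC·AAB·AAB·AAB·ACC·AAB·AAB·ACC·AAB·AAB·AAB·ACC·AAB·AAB·ACC·ACC·C·ACC·ACC·C·ACC·AAB·AAB·ACC·ACC·C·ACC·ACC·C·ACC·ACC·C·ACC·AAB·AAB·ACC·ACC·C·ACC·ACC·C·ACC·AAB·AAB·ACC·ACC·C·ACC·ACC·C·ACC·ACC·C·ACC·AAB·AAB·ACC·ACC·C·ACC·ACC·C·ACC·AAB·AAB·ACC·ACC·C·ACC·ACC·C·ACC·ACC·C·ACC·AAB·AAB·ACC·ACC·C·ACC·ACC·C·ACC·AAB·AAB·ACC·ACC·C·ACC·ACC·C·ACC·ACC·C
    A ↦ ACC
    B ↦ C
    C ↦ AAB

A->ACC, B->C, C->AAB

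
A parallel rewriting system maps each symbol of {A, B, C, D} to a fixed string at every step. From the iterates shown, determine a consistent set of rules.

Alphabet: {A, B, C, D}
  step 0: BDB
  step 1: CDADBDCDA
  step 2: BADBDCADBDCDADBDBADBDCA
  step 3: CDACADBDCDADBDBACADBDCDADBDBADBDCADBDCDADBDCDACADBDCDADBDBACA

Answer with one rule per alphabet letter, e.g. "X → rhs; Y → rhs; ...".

  step 2 ⇒ step 3: BADBDCADBDCDADBDBADBDCA ⇒ CDA·CA·DBD·CDA·DBD·BA·CA·DBD·CDA·DBD·BA·DBD·CA·DBD·CDA·DBD·CDA·CA·DBD·CDA·DBD·BA·CA
    A ↦ CA
    B ↦ CDA
    C ↦ BA
    D ↦ DBD

A->CA, B->CDA, C->BA, D->DBD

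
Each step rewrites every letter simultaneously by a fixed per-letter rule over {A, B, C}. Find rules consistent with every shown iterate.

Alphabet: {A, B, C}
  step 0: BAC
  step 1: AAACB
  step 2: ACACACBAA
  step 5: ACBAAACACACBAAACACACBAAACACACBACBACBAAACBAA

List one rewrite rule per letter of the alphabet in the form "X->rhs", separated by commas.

  step 1 ⇒ step 2: AAACB ⇒ AC·AC·AC·B·AA
    A ↦ AC
    B ↦ AA
    C ↦ B

A->AC, B->AA, C->B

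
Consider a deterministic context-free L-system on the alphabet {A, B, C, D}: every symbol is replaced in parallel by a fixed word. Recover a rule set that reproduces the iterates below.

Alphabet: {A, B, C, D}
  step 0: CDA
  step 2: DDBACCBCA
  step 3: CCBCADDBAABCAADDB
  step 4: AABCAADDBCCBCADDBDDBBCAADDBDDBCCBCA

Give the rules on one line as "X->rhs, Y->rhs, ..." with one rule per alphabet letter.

A->DDB, B->BCA, C->A, D->C

  step 3 ⇒ step 4: CCBCADDBAABCAADDB ⇒ A·A·BCA·A·DDB·C·C·BCA·DDB·DDB·BCA·A·DDB·DDB·C·C·BCA
    A ↦ DDB
    B ↦ BCA
    C ↦ A
    D ↦ C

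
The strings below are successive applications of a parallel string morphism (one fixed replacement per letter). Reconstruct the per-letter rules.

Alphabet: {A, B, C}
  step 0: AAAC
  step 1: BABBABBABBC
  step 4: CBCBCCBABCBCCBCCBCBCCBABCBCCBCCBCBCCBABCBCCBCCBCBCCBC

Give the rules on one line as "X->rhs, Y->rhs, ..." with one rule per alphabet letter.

A->BAB, B->C, C->BC

  step 0 ⇒ step 1: AAAC ⇒ BAB·BAB·BAB·BC
    A ↦ BAB
    C ↦ BC
    B ↦ C  (constrained at step 1)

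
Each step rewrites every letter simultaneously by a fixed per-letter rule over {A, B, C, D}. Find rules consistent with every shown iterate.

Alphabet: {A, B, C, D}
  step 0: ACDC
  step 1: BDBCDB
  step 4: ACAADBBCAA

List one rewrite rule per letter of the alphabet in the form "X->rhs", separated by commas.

A->B, B->A, C->DB, D->C

  step 0 ⇒ step 1: ACDC ⇒ B·DB·C·DB
    A ↦ B
    C ↦ DB
    D ↦ C
    B ↦ A  (constrained at step 1)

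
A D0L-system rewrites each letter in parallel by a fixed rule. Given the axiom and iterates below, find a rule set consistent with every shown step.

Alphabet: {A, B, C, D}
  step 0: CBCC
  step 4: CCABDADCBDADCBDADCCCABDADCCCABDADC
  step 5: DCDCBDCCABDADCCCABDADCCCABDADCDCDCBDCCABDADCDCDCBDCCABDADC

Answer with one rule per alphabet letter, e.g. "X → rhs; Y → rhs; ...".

A->BD, B->CC, C->DC, D->A

  step 4 ⇒ step 5: CCABDADCBDADCBDADCCCABDADCCCABDADC ⇒ DC·DC·BD·CC·A·BD·A·DC·CC·A·BD·A·DC·CC·A·BD·A·DC·DC·DC·BD·CC·A·BD·A·DC·DC·DC·BD·CC·A·BD·A·DC
    A ↦ BD
    B ↦ CC
    C ↦ DC
    D ↦ A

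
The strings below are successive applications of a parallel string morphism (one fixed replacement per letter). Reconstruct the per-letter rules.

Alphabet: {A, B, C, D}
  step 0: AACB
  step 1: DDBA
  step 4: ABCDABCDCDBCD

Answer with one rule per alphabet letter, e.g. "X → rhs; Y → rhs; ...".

  step 0 ⇒ step 1: AACB ⇒ D·D·B·A
    A ↦ D
    B ↦ A
    C ↦ B
    D ↦ CD  (constrained at step 1)

A->D, B->A, C->B, D->CD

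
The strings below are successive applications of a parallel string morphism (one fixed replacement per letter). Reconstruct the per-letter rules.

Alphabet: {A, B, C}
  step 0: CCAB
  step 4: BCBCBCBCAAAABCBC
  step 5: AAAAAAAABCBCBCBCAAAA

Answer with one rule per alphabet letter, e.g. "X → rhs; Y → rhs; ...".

  step 4 ⇒ step 5: BCBCBCBCAAAABCBC ⇒ A·A·A·A·A·A·A·A·BC·BC·BC·BC·A·A·A·A
    A ↦ BC
    B ↦ A
    C ↦ A

A->BC, B->A, C->A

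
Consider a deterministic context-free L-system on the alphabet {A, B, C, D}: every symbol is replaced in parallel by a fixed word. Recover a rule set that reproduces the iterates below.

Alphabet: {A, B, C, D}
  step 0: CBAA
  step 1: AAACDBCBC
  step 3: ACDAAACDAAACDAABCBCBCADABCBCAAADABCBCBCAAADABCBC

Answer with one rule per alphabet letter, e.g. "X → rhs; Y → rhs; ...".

A->BC, B->ACD, C->AA, D->ADA

  step 0 ⇒ step 1: CBAA ⇒ AA·ACD·BC·BC
    A ↦ BC
    B ↦ ACD
    C ↦ AA
    D ↦ ADA  (constrained at step 1)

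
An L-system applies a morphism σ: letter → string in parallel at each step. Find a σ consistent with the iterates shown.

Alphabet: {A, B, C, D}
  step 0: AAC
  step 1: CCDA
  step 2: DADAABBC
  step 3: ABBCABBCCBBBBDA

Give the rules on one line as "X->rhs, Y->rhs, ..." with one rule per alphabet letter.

  step 2 ⇒ step 3: DADAABBC ⇒ ABB·C·ABB·C·C·BB·BB·DA
    A ↦ C
    B ↦ BB
    C ↦ DA
    D ↦ ABB

A->C, B->BB, C->DA, D->ABB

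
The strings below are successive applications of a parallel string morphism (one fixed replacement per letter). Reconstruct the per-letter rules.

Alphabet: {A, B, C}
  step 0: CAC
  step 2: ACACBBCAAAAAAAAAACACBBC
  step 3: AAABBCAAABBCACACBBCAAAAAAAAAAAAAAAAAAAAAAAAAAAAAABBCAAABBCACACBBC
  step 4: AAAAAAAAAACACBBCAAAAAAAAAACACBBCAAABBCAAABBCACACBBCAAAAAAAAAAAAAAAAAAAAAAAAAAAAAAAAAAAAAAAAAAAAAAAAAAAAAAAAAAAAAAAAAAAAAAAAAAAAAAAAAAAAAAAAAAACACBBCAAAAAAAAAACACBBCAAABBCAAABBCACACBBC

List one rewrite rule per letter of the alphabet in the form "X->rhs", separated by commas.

A->AAA, B->AC, C->BBC

  step 3 ⇒ step 4: AAABBCAAABBCACACBBCAAAAAAAAAAAAAAAAAAAAAAAAAAAAAABBCAAABBCACACBBC ⇒ AAA·AAA·AAA·AC·AC·BBC·AAA·AAA·AAA·AC·AC·BBC·AAA·BBC·AAA·BBC·AC·AC·BBC·AAA·AAA·AAA·AAA·AAA·AAA·AAA·AAA·AAA·AAA·AAA·AAA·AAA·AAA·AAA·AAA·AAA·AAA·AAA·AAA·AAA·AAA·AAA·AAA·AAA·AAA·AAA·AAA·AAA·AAA·AC·AC·BBC·AAA·AAA·AAA·AC·AC·BBC·AAA·BBC·AAA·BBC·AC·AC·BBC
    A ↦ AAA
    B ↦ AC
    C ↦ BBC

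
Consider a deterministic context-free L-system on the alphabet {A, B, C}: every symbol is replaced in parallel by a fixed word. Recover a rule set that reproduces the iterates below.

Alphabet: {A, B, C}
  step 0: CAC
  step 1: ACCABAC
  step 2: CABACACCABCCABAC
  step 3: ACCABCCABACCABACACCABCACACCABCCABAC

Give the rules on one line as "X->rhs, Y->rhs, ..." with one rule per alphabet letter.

  step 2 ⇒ step 3: CABACACCABCCABAC ⇒ AC·CAB·C·CAB·AC·CAB·AC·AC·CAB·C·AC·AC·CAB·C·CAB·AC
    A ↦ CAB
    B ↦ C
    C ↦ AC

A->CAB, B->C, C->AC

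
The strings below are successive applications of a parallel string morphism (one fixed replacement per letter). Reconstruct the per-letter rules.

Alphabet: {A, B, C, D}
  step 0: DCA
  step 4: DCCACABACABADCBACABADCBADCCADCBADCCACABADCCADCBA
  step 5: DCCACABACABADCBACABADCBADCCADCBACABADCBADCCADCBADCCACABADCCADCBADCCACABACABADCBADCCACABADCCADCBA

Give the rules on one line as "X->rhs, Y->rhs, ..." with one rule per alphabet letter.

A->BA, B->DC, C->CA, D->DC

  step 4 ⇒ step 5: DCCACABACABADCBACABADCBADCCADCBADCCACABADCCADCBA ⇒ DC·CA·CA·BA·CA·BA·DC·BA·CA·BA·DC·BA·DC·CA·DC·BA·CA·BA·DC·BA·DC·CA·DC·BA·DC·CA·CA·BA·DC·CA·DC·BA·DC·CA·CA·BA·CA·BA·DC·BA·DC·CA·CA·BA·DC·CA·DC·BA
    A ↦ BA
    B ↦ DC
    C ↦ CA
    D ↦ DC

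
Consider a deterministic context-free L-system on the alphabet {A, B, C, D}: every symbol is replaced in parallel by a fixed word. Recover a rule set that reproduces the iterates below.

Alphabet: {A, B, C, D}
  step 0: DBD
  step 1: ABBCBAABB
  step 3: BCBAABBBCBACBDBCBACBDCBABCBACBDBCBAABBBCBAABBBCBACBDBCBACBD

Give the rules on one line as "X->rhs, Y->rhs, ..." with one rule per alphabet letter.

  step 0 ⇒ step 1: DBD ⇒ ABB·CBA·ABB
    B ↦ CBA
    D ↦ ABB
    A ↦ CBD  (constrained at step 1)
    C ↦ B  (constrained at step 1)

A->CBD, B->CBA, C->B, D->ABB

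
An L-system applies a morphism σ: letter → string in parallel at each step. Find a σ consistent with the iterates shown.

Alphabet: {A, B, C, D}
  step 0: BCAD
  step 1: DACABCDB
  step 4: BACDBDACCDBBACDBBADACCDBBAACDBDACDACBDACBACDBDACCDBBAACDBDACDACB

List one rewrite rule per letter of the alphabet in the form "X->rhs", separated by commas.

A->B, B->DAC, C->A, D->CDB

  step 0 ⇒ step 1: BCAD ⇒ DAC·A·B·CDB
    A ↦ B
    B ↦ DAC
    C ↦ A
    D ↦ CDB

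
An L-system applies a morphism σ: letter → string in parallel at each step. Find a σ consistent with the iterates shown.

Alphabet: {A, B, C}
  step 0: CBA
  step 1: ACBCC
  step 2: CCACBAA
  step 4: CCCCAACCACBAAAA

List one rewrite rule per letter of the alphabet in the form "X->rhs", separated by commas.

A->CC, B->CB, C->A

  step 1 ⇒ step 2: ACBCC ⇒ CC·A·CB·A·A
    A ↦ CC
    B ↦ CB
    C ↦ A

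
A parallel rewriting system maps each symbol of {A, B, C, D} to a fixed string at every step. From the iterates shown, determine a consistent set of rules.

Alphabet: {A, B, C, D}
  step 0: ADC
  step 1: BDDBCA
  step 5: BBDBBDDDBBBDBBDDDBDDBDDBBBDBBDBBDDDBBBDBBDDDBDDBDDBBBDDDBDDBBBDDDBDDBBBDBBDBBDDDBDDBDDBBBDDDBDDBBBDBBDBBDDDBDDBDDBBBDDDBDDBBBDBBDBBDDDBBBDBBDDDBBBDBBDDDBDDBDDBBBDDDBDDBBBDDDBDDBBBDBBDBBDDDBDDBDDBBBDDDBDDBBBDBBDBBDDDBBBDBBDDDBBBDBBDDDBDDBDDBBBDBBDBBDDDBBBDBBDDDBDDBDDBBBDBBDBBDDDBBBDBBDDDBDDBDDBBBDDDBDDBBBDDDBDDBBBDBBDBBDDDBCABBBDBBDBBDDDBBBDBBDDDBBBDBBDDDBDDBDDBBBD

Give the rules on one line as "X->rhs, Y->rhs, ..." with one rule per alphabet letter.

A->B, B->BBD, C->CA, D->DDB

  step 0 ⇒ step 1: ADC ⇒ B·DDB·CA
    A ↦ B
    C ↦ CA
    D ↦ DDB
    B ↦ BBD  (constrained at step 1)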